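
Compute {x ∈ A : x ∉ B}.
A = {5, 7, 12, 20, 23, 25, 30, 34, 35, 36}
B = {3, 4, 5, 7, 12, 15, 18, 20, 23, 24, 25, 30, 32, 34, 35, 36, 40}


Set A = {5, 7, 12, 20, 23, 25, 30, 34, 35, 36}
Set B = {3, 4, 5, 7, 12, 15, 18, 20, 23, 24, 25, 30, 32, 34, 35, 36, 40}
Check each element of A against B:
5 ∈ B, 7 ∈ B, 12 ∈ B, 20 ∈ B, 23 ∈ B, 25 ∈ B, 30 ∈ B, 34 ∈ B, 35 ∈ B, 36 ∈ B
Elements of A not in B: {}

{}


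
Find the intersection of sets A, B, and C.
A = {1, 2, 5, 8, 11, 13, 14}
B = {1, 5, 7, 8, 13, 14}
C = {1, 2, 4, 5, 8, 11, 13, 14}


Set A = {1, 2, 5, 8, 11, 13, 14}
Set B = {1, 5, 7, 8, 13, 14}
Set C = {1, 2, 4, 5, 8, 11, 13, 14}
First, A ∩ B = {1, 5, 8, 13, 14}
Then, (A ∩ B) ∩ C = {1, 5, 8, 13, 14}

{1, 5, 8, 13, 14}


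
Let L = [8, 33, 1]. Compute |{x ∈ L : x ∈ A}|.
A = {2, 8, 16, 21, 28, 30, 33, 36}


Set A = {2, 8, 16, 21, 28, 30, 33, 36}
Candidates: [8, 33, 1]
Check each candidate:
8 ∈ A, 33 ∈ A, 1 ∉ A
Count of candidates in A: 2

2


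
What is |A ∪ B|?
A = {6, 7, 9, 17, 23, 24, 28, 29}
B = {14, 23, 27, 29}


Set A = {6, 7, 9, 17, 23, 24, 28, 29}, |A| = 8
Set B = {14, 23, 27, 29}, |B| = 4
A ∩ B = {23, 29}, |A ∩ B| = 2
|A ∪ B| = |A| + |B| - |A ∩ B| = 8 + 4 - 2 = 10

10


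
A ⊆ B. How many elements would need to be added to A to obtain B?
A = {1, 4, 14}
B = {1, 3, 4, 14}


Set A = {1, 4, 14}, |A| = 3
Set B = {1, 3, 4, 14}, |B| = 4
Since A ⊆ B: B \ A = {3}
|B| - |A| = 4 - 3 = 1

1


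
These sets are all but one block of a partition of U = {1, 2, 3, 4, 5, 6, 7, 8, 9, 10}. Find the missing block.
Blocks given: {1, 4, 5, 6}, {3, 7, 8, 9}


U = {1, 2, 3, 4, 5, 6, 7, 8, 9, 10}
Shown blocks: {1, 4, 5, 6}, {3, 7, 8, 9}
A partition's blocks are pairwise disjoint and cover U, so the missing block = U \ (union of shown blocks).
Union of shown blocks: {1, 3, 4, 5, 6, 7, 8, 9}
Missing block = U \ (union) = {2, 10}

{2, 10}


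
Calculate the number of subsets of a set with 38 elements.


The set has 38 elements.
The power set contains all possible subsets.
|P(A)| = 2^|A| = 2^38 = 274877906944

274877906944


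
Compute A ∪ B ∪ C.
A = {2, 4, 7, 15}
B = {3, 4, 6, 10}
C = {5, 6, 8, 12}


Set A = {2, 4, 7, 15}
Set B = {3, 4, 6, 10}
Set C = {5, 6, 8, 12}
First, A ∪ B = {2, 3, 4, 6, 7, 10, 15}
Then, (A ∪ B) ∪ C = {2, 3, 4, 5, 6, 7, 8, 10, 12, 15}

{2, 3, 4, 5, 6, 7, 8, 10, 12, 15}


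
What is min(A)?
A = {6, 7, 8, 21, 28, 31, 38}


Set A = {6, 7, 8, 21, 28, 31, 38}
Elements in ascending order: 6, 7, 8, 21, 28, 31, 38
The smallest element is 6.

6


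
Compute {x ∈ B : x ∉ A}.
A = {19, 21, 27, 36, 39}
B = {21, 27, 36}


Set A = {19, 21, 27, 36, 39}
Set B = {21, 27, 36}
Check each element of B against A:
21 ∈ A, 27 ∈ A, 36 ∈ A
Elements of B not in A: {}

{}


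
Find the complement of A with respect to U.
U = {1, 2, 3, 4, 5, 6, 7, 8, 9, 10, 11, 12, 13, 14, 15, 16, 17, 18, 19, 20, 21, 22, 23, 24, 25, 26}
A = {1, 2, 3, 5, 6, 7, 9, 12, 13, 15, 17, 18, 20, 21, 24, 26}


Universal set U = {1, 2, 3, 4, 5, 6, 7, 8, 9, 10, 11, 12, 13, 14, 15, 16, 17, 18, 19, 20, 21, 22, 23, 24, 25, 26}
Set A = {1, 2, 3, 5, 6, 7, 9, 12, 13, 15, 17, 18, 20, 21, 24, 26}
A' = U \ A = elements in U but not in A
Checking each element of U:
1 (in A, exclude), 2 (in A, exclude), 3 (in A, exclude), 4 (not in A, include), 5 (in A, exclude), 6 (in A, exclude), 7 (in A, exclude), 8 (not in A, include), 9 (in A, exclude), 10 (not in A, include), 11 (not in A, include), 12 (in A, exclude), 13 (in A, exclude), 14 (not in A, include), 15 (in A, exclude), 16 (not in A, include), 17 (in A, exclude), 18 (in A, exclude), 19 (not in A, include), 20 (in A, exclude), 21 (in A, exclude), 22 (not in A, include), 23 (not in A, include), 24 (in A, exclude), 25 (not in A, include), 26 (in A, exclude)
A' = {4, 8, 10, 11, 14, 16, 19, 22, 23, 25}

{4, 8, 10, 11, 14, 16, 19, 22, 23, 25}


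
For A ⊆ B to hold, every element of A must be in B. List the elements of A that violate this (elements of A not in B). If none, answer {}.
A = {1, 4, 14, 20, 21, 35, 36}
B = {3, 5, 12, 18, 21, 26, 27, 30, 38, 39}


Set A = {1, 4, 14, 20, 21, 35, 36}
Set B = {3, 5, 12, 18, 21, 26, 27, 30, 38, 39}
Check each element of A against B:
1 ∉ B (include), 4 ∉ B (include), 14 ∉ B (include), 20 ∉ B (include), 21 ∈ B, 35 ∉ B (include), 36 ∉ B (include)
Elements of A not in B: {1, 4, 14, 20, 35, 36}

{1, 4, 14, 20, 35, 36}


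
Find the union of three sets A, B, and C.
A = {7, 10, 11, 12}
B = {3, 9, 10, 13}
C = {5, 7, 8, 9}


Set A = {7, 10, 11, 12}
Set B = {3, 9, 10, 13}
Set C = {5, 7, 8, 9}
First, A ∪ B = {3, 7, 9, 10, 11, 12, 13}
Then, (A ∪ B) ∪ C = {3, 5, 7, 8, 9, 10, 11, 12, 13}

{3, 5, 7, 8, 9, 10, 11, 12, 13}


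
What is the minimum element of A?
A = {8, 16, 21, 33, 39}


Set A = {8, 16, 21, 33, 39}
Elements in ascending order: 8, 16, 21, 33, 39
The smallest element is 8.

8


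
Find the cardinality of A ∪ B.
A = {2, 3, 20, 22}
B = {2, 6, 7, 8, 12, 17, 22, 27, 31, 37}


Set A = {2, 3, 20, 22}, |A| = 4
Set B = {2, 6, 7, 8, 12, 17, 22, 27, 31, 37}, |B| = 10
A ∩ B = {2, 22}, |A ∩ B| = 2
|A ∪ B| = |A| + |B| - |A ∩ B| = 4 + 10 - 2 = 12

12


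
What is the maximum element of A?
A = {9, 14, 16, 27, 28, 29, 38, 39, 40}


Set A = {9, 14, 16, 27, 28, 29, 38, 39, 40}
Elements in ascending order: 9, 14, 16, 27, 28, 29, 38, 39, 40
The largest element is 40.

40


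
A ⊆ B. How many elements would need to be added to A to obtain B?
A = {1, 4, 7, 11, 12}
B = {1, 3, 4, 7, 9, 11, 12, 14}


Set A = {1, 4, 7, 11, 12}, |A| = 5
Set B = {1, 3, 4, 7, 9, 11, 12, 14}, |B| = 8
Since A ⊆ B: B \ A = {3, 9, 14}
|B| - |A| = 8 - 5 = 3

3


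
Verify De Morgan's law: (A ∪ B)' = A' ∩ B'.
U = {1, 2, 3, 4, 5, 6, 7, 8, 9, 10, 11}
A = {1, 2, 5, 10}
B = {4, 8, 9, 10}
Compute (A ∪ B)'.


U = {1, 2, 3, 4, 5, 6, 7, 8, 9, 10, 11}
A = {1, 2, 5, 10}, B = {4, 8, 9, 10}
A ∪ B = {1, 2, 4, 5, 8, 9, 10}
(A ∪ B)' = U \ (A ∪ B) = {3, 6, 7, 11}
Verification via A' ∩ B': A' = {3, 4, 6, 7, 8, 9, 11}, B' = {1, 2, 3, 5, 6, 7, 11}
A' ∩ B' = {3, 6, 7, 11} ✓

{3, 6, 7, 11}


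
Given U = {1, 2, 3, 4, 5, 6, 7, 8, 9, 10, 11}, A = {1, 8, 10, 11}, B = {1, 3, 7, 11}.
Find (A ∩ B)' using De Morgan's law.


U = {1, 2, 3, 4, 5, 6, 7, 8, 9, 10, 11}
A = {1, 8, 10, 11}, B = {1, 3, 7, 11}
A ∩ B = {1, 11}
(A ∩ B)' = U \ (A ∩ B) = {2, 3, 4, 5, 6, 7, 8, 9, 10}
Verification via A' ∪ B': A' = {2, 3, 4, 5, 6, 7, 9}, B' = {2, 4, 5, 6, 8, 9, 10}
A' ∪ B' = {2, 3, 4, 5, 6, 7, 8, 9, 10} ✓

{2, 3, 4, 5, 6, 7, 8, 9, 10}


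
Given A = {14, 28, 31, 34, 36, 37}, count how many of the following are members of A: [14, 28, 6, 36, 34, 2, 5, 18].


Set A = {14, 28, 31, 34, 36, 37}
Candidates: [14, 28, 6, 36, 34, 2, 5, 18]
Check each candidate:
14 ∈ A, 28 ∈ A, 6 ∉ A, 36 ∈ A, 34 ∈ A, 2 ∉ A, 5 ∉ A, 18 ∉ A
Count of candidates in A: 4

4


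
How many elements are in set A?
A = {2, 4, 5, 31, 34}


Set A = {2, 4, 5, 31, 34}
Listing elements: 2, 4, 5, 31, 34
Counting: 5 elements
|A| = 5

5


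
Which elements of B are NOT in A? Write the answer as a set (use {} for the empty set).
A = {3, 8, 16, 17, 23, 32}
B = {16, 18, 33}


Set A = {3, 8, 16, 17, 23, 32}
Set B = {16, 18, 33}
Check each element of B against A:
16 ∈ A, 18 ∉ A (include), 33 ∉ A (include)
Elements of B not in A: {18, 33}

{18, 33}


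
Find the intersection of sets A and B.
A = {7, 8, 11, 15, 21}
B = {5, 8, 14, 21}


Set A = {7, 8, 11, 15, 21}
Set B = {5, 8, 14, 21}
A ∩ B includes only elements in both sets.
Check each element of A against B:
7 ✗, 8 ✓, 11 ✗, 15 ✗, 21 ✓
A ∩ B = {8, 21}

{8, 21}


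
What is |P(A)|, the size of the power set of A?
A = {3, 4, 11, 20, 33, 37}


Set A = {3, 4, 11, 20, 33, 37}
|A| = 6
The power set P(A) contains all subsets of A.
|P(A)| = 2^|A| = 2^6 = 64

64


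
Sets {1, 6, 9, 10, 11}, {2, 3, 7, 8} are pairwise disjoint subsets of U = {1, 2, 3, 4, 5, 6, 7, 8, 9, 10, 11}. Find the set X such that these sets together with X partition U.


U = {1, 2, 3, 4, 5, 6, 7, 8, 9, 10, 11}
Shown blocks: {1, 6, 9, 10, 11}, {2, 3, 7, 8}
A partition's blocks are pairwise disjoint and cover U, so the missing block = U \ (union of shown blocks).
Union of shown blocks: {1, 2, 3, 6, 7, 8, 9, 10, 11}
Missing block = U \ (union) = {4, 5}

{4, 5}


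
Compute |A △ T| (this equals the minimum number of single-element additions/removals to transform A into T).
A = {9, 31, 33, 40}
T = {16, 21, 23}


Set A = {9, 31, 33, 40}
Set T = {16, 21, 23}
Elements to remove from A (in A, not in T): {9, 31, 33, 40} → 4 removals
Elements to add to A (in T, not in A): {16, 21, 23} → 3 additions
Total edits = 4 + 3 = 7

7


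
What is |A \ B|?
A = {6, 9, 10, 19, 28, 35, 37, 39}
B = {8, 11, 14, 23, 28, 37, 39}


Set A = {6, 9, 10, 19, 28, 35, 37, 39}
Set B = {8, 11, 14, 23, 28, 37, 39}
A \ B = {6, 9, 10, 19, 35}
|A \ B| = 5

5


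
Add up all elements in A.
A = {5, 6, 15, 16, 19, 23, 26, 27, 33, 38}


Set A = {5, 6, 15, 16, 19, 23, 26, 27, 33, 38}
Sum = 5 + 6 + 15 + 16 + 19 + 23 + 26 + 27 + 33 + 38 = 208

208


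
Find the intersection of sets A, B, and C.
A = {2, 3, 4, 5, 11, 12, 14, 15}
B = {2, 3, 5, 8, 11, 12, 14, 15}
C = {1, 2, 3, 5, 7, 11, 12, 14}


Set A = {2, 3, 4, 5, 11, 12, 14, 15}
Set B = {2, 3, 5, 8, 11, 12, 14, 15}
Set C = {1, 2, 3, 5, 7, 11, 12, 14}
First, A ∩ B = {2, 3, 5, 11, 12, 14, 15}
Then, (A ∩ B) ∩ C = {2, 3, 5, 11, 12, 14}

{2, 3, 5, 11, 12, 14}


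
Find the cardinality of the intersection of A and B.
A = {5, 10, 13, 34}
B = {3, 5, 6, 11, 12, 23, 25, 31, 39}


Set A = {5, 10, 13, 34}
Set B = {3, 5, 6, 11, 12, 23, 25, 31, 39}
A ∩ B = {5}
|A ∩ B| = 1

1


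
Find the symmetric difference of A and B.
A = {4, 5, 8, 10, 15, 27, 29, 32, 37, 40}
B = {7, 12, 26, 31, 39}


Set A = {4, 5, 8, 10, 15, 27, 29, 32, 37, 40}
Set B = {7, 12, 26, 31, 39}
A △ B = (A \ B) ∪ (B \ A)
Elements in A but not B: {4, 5, 8, 10, 15, 27, 29, 32, 37, 40}
Elements in B but not A: {7, 12, 26, 31, 39}
A △ B = {4, 5, 7, 8, 10, 12, 15, 26, 27, 29, 31, 32, 37, 39, 40}

{4, 5, 7, 8, 10, 12, 15, 26, 27, 29, 31, 32, 37, 39, 40}


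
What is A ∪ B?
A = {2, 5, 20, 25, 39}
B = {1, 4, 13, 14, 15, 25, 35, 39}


Set A = {2, 5, 20, 25, 39}
Set B = {1, 4, 13, 14, 15, 25, 35, 39}
A ∪ B includes all elements in either set.
Elements from A: {2, 5, 20, 25, 39}
Elements from B not already included: {1, 4, 13, 14, 15, 35}
A ∪ B = {1, 2, 4, 5, 13, 14, 15, 20, 25, 35, 39}

{1, 2, 4, 5, 13, 14, 15, 20, 25, 35, 39}


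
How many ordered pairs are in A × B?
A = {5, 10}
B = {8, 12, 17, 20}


Set A = {5, 10} has 2 elements.
Set B = {8, 12, 17, 20} has 4 elements.
|A × B| = |A| × |B| = 2 × 4 = 8

8


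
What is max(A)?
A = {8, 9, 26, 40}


Set A = {8, 9, 26, 40}
Elements in ascending order: 8, 9, 26, 40
The largest element is 40.

40


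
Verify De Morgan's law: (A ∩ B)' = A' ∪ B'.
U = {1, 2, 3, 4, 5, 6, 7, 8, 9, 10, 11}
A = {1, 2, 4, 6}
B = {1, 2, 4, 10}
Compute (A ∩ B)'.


U = {1, 2, 3, 4, 5, 6, 7, 8, 9, 10, 11}
A = {1, 2, 4, 6}, B = {1, 2, 4, 10}
A ∩ B = {1, 2, 4}
(A ∩ B)' = U \ (A ∩ B) = {3, 5, 6, 7, 8, 9, 10, 11}
Verification via A' ∪ B': A' = {3, 5, 7, 8, 9, 10, 11}, B' = {3, 5, 6, 7, 8, 9, 11}
A' ∪ B' = {3, 5, 6, 7, 8, 9, 10, 11} ✓

{3, 5, 6, 7, 8, 9, 10, 11}


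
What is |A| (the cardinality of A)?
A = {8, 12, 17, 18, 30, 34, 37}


Set A = {8, 12, 17, 18, 30, 34, 37}
Listing elements: 8, 12, 17, 18, 30, 34, 37
Counting: 7 elements
|A| = 7

7


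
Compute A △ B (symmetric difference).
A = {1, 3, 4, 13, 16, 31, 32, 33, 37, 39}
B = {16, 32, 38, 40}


Set A = {1, 3, 4, 13, 16, 31, 32, 33, 37, 39}
Set B = {16, 32, 38, 40}
A △ B = (A \ B) ∪ (B \ A)
Elements in A but not B: {1, 3, 4, 13, 31, 33, 37, 39}
Elements in B but not A: {38, 40}
A △ B = {1, 3, 4, 13, 31, 33, 37, 38, 39, 40}

{1, 3, 4, 13, 31, 33, 37, 38, 39, 40}


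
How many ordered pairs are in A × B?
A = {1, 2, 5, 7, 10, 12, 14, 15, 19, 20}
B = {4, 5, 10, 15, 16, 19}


Set A = {1, 2, 5, 7, 10, 12, 14, 15, 19, 20} has 10 elements.
Set B = {4, 5, 10, 15, 16, 19} has 6 elements.
|A × B| = |A| × |B| = 10 × 6 = 60

60


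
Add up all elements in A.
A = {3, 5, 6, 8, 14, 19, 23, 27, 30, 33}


Set A = {3, 5, 6, 8, 14, 19, 23, 27, 30, 33}
Sum = 3 + 5 + 6 + 8 + 14 + 19 + 23 + 27 + 30 + 33 = 168

168


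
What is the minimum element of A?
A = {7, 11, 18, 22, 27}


Set A = {7, 11, 18, 22, 27}
Elements in ascending order: 7, 11, 18, 22, 27
The smallest element is 7.

7


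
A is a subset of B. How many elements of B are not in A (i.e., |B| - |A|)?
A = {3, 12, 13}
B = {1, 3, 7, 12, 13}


Set A = {3, 12, 13}, |A| = 3
Set B = {1, 3, 7, 12, 13}, |B| = 5
Since A ⊆ B: B \ A = {1, 7}
|B| - |A| = 5 - 3 = 2

2


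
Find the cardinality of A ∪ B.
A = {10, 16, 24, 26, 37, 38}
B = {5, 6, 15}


Set A = {10, 16, 24, 26, 37, 38}, |A| = 6
Set B = {5, 6, 15}, |B| = 3
A ∩ B = {}, |A ∩ B| = 0
|A ∪ B| = |A| + |B| - |A ∩ B| = 6 + 3 - 0 = 9

9


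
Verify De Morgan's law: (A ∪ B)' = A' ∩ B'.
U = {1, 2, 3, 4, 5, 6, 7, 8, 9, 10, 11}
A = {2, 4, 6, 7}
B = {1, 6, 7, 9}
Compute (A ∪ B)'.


U = {1, 2, 3, 4, 5, 6, 7, 8, 9, 10, 11}
A = {2, 4, 6, 7}, B = {1, 6, 7, 9}
A ∪ B = {1, 2, 4, 6, 7, 9}
(A ∪ B)' = U \ (A ∪ B) = {3, 5, 8, 10, 11}
Verification via A' ∩ B': A' = {1, 3, 5, 8, 9, 10, 11}, B' = {2, 3, 4, 5, 8, 10, 11}
A' ∩ B' = {3, 5, 8, 10, 11} ✓

{3, 5, 8, 10, 11}


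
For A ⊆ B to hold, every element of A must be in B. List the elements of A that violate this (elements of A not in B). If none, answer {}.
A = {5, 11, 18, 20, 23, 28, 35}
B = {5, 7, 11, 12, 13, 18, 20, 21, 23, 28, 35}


Set A = {5, 11, 18, 20, 23, 28, 35}
Set B = {5, 7, 11, 12, 13, 18, 20, 21, 23, 28, 35}
Check each element of A against B:
5 ∈ B, 11 ∈ B, 18 ∈ B, 20 ∈ B, 23 ∈ B, 28 ∈ B, 35 ∈ B
Elements of A not in B: {}

{}


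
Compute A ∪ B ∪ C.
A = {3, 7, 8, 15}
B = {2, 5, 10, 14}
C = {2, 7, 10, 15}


Set A = {3, 7, 8, 15}
Set B = {2, 5, 10, 14}
Set C = {2, 7, 10, 15}
First, A ∪ B = {2, 3, 5, 7, 8, 10, 14, 15}
Then, (A ∪ B) ∪ C = {2, 3, 5, 7, 8, 10, 14, 15}

{2, 3, 5, 7, 8, 10, 14, 15}


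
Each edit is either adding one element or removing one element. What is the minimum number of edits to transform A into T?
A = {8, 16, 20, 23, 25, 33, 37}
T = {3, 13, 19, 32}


Set A = {8, 16, 20, 23, 25, 33, 37}
Set T = {3, 13, 19, 32}
Elements to remove from A (in A, not in T): {8, 16, 20, 23, 25, 33, 37} → 7 removals
Elements to add to A (in T, not in A): {3, 13, 19, 32} → 4 additions
Total edits = 7 + 4 = 11

11


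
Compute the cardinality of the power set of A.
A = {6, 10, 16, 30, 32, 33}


Set A = {6, 10, 16, 30, 32, 33}
|A| = 6
The power set P(A) contains all subsets of A.
|P(A)| = 2^|A| = 2^6 = 64

64


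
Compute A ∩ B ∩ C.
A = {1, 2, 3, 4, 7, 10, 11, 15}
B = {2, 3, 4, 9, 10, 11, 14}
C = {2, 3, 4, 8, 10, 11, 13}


Set A = {1, 2, 3, 4, 7, 10, 11, 15}
Set B = {2, 3, 4, 9, 10, 11, 14}
Set C = {2, 3, 4, 8, 10, 11, 13}
First, A ∩ B = {2, 3, 4, 10, 11}
Then, (A ∩ B) ∩ C = {2, 3, 4, 10, 11}

{2, 3, 4, 10, 11}


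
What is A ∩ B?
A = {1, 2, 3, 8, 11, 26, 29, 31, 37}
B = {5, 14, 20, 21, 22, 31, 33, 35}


Set A = {1, 2, 3, 8, 11, 26, 29, 31, 37}
Set B = {5, 14, 20, 21, 22, 31, 33, 35}
A ∩ B includes only elements in both sets.
Check each element of A against B:
1 ✗, 2 ✗, 3 ✗, 8 ✗, 11 ✗, 26 ✗, 29 ✗, 31 ✓, 37 ✗
A ∩ B = {31}

{31}


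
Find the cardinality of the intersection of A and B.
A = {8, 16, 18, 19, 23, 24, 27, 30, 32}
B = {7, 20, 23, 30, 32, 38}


Set A = {8, 16, 18, 19, 23, 24, 27, 30, 32}
Set B = {7, 20, 23, 30, 32, 38}
A ∩ B = {23, 30, 32}
|A ∩ B| = 3

3


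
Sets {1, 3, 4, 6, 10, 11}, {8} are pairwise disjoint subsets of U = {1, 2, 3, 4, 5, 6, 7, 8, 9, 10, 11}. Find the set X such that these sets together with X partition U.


U = {1, 2, 3, 4, 5, 6, 7, 8, 9, 10, 11}
Shown blocks: {1, 3, 4, 6, 10, 11}, {8}
A partition's blocks are pairwise disjoint and cover U, so the missing block = U \ (union of shown blocks).
Union of shown blocks: {1, 3, 4, 6, 8, 10, 11}
Missing block = U \ (union) = {2, 5, 7, 9}

{2, 5, 7, 9}


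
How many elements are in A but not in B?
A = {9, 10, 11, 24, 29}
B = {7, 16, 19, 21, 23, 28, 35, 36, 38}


Set A = {9, 10, 11, 24, 29}
Set B = {7, 16, 19, 21, 23, 28, 35, 36, 38}
A \ B = {9, 10, 11, 24, 29}
|A \ B| = 5

5


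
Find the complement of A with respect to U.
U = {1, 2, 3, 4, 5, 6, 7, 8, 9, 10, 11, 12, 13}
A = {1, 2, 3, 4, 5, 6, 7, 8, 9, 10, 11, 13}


Universal set U = {1, 2, 3, 4, 5, 6, 7, 8, 9, 10, 11, 12, 13}
Set A = {1, 2, 3, 4, 5, 6, 7, 8, 9, 10, 11, 13}
A' = U \ A = elements in U but not in A
Checking each element of U:
1 (in A, exclude), 2 (in A, exclude), 3 (in A, exclude), 4 (in A, exclude), 5 (in A, exclude), 6 (in A, exclude), 7 (in A, exclude), 8 (in A, exclude), 9 (in A, exclude), 10 (in A, exclude), 11 (in A, exclude), 12 (not in A, include), 13 (in A, exclude)
A' = {12}

{12}


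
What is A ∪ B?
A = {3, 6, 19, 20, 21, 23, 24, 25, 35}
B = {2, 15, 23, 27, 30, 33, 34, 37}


Set A = {3, 6, 19, 20, 21, 23, 24, 25, 35}
Set B = {2, 15, 23, 27, 30, 33, 34, 37}
A ∪ B includes all elements in either set.
Elements from A: {3, 6, 19, 20, 21, 23, 24, 25, 35}
Elements from B not already included: {2, 15, 27, 30, 33, 34, 37}
A ∪ B = {2, 3, 6, 15, 19, 20, 21, 23, 24, 25, 27, 30, 33, 34, 35, 37}

{2, 3, 6, 15, 19, 20, 21, 23, 24, 25, 27, 30, 33, 34, 35, 37}


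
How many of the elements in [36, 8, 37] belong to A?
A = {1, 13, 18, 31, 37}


Set A = {1, 13, 18, 31, 37}
Candidates: [36, 8, 37]
Check each candidate:
36 ∉ A, 8 ∉ A, 37 ∈ A
Count of candidates in A: 1

1


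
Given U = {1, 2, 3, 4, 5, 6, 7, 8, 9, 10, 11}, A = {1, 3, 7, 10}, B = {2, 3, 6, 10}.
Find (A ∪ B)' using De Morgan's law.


U = {1, 2, 3, 4, 5, 6, 7, 8, 9, 10, 11}
A = {1, 3, 7, 10}, B = {2, 3, 6, 10}
A ∪ B = {1, 2, 3, 6, 7, 10}
(A ∪ B)' = U \ (A ∪ B) = {4, 5, 8, 9, 11}
Verification via A' ∩ B': A' = {2, 4, 5, 6, 8, 9, 11}, B' = {1, 4, 5, 7, 8, 9, 11}
A' ∩ B' = {4, 5, 8, 9, 11} ✓

{4, 5, 8, 9, 11}


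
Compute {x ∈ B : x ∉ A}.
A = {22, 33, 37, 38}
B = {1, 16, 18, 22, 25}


Set A = {22, 33, 37, 38}
Set B = {1, 16, 18, 22, 25}
Check each element of B against A:
1 ∉ A (include), 16 ∉ A (include), 18 ∉ A (include), 22 ∈ A, 25 ∉ A (include)
Elements of B not in A: {1, 16, 18, 25}

{1, 16, 18, 25}


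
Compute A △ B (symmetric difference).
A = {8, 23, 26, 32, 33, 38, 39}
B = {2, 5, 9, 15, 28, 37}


Set A = {8, 23, 26, 32, 33, 38, 39}
Set B = {2, 5, 9, 15, 28, 37}
A △ B = (A \ B) ∪ (B \ A)
Elements in A but not B: {8, 23, 26, 32, 33, 38, 39}
Elements in B but not A: {2, 5, 9, 15, 28, 37}
A △ B = {2, 5, 8, 9, 15, 23, 26, 28, 32, 33, 37, 38, 39}

{2, 5, 8, 9, 15, 23, 26, 28, 32, 33, 37, 38, 39}


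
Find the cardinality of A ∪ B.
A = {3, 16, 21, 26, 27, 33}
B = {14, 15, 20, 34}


Set A = {3, 16, 21, 26, 27, 33}, |A| = 6
Set B = {14, 15, 20, 34}, |B| = 4
A ∩ B = {}, |A ∩ B| = 0
|A ∪ B| = |A| + |B| - |A ∩ B| = 6 + 4 - 0 = 10

10


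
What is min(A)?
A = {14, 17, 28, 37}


Set A = {14, 17, 28, 37}
Elements in ascending order: 14, 17, 28, 37
The smallest element is 14.

14


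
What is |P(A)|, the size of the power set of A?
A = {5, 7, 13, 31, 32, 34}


Set A = {5, 7, 13, 31, 32, 34}
|A| = 6
The power set P(A) contains all subsets of A.
|P(A)| = 2^|A| = 2^6 = 64

64


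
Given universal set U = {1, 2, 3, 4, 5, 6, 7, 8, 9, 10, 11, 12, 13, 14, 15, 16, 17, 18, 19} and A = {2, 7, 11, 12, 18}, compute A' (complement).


Universal set U = {1, 2, 3, 4, 5, 6, 7, 8, 9, 10, 11, 12, 13, 14, 15, 16, 17, 18, 19}
Set A = {2, 7, 11, 12, 18}
A' = U \ A = elements in U but not in A
Checking each element of U:
1 (not in A, include), 2 (in A, exclude), 3 (not in A, include), 4 (not in A, include), 5 (not in A, include), 6 (not in A, include), 7 (in A, exclude), 8 (not in A, include), 9 (not in A, include), 10 (not in A, include), 11 (in A, exclude), 12 (in A, exclude), 13 (not in A, include), 14 (not in A, include), 15 (not in A, include), 16 (not in A, include), 17 (not in A, include), 18 (in A, exclude), 19 (not in A, include)
A' = {1, 3, 4, 5, 6, 8, 9, 10, 13, 14, 15, 16, 17, 19}

{1, 3, 4, 5, 6, 8, 9, 10, 13, 14, 15, 16, 17, 19}


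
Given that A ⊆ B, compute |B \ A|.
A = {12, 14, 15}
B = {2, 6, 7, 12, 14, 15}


Set A = {12, 14, 15}, |A| = 3
Set B = {2, 6, 7, 12, 14, 15}, |B| = 6
Since A ⊆ B: B \ A = {2, 6, 7}
|B| - |A| = 6 - 3 = 3

3


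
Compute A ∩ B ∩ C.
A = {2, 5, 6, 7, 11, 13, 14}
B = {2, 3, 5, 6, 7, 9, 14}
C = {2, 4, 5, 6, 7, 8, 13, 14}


Set A = {2, 5, 6, 7, 11, 13, 14}
Set B = {2, 3, 5, 6, 7, 9, 14}
Set C = {2, 4, 5, 6, 7, 8, 13, 14}
First, A ∩ B = {2, 5, 6, 7, 14}
Then, (A ∩ B) ∩ C = {2, 5, 6, 7, 14}

{2, 5, 6, 7, 14}


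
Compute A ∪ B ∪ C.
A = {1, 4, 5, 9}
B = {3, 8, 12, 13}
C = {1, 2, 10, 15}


Set A = {1, 4, 5, 9}
Set B = {3, 8, 12, 13}
Set C = {1, 2, 10, 15}
First, A ∪ B = {1, 3, 4, 5, 8, 9, 12, 13}
Then, (A ∪ B) ∪ C = {1, 2, 3, 4, 5, 8, 9, 10, 12, 13, 15}

{1, 2, 3, 4, 5, 8, 9, 10, 12, 13, 15}


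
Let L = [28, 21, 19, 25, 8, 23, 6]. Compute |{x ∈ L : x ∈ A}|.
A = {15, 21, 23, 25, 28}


Set A = {15, 21, 23, 25, 28}
Candidates: [28, 21, 19, 25, 8, 23, 6]
Check each candidate:
28 ∈ A, 21 ∈ A, 19 ∉ A, 25 ∈ A, 8 ∉ A, 23 ∈ A, 6 ∉ A
Count of candidates in A: 4

4


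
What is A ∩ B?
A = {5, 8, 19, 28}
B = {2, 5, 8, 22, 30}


Set A = {5, 8, 19, 28}
Set B = {2, 5, 8, 22, 30}
A ∩ B includes only elements in both sets.
Check each element of A against B:
5 ✓, 8 ✓, 19 ✗, 28 ✗
A ∩ B = {5, 8}

{5, 8}


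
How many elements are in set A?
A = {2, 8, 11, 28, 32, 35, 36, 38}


Set A = {2, 8, 11, 28, 32, 35, 36, 38}
Listing elements: 2, 8, 11, 28, 32, 35, 36, 38
Counting: 8 elements
|A| = 8

8


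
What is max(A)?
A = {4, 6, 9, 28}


Set A = {4, 6, 9, 28}
Elements in ascending order: 4, 6, 9, 28
The largest element is 28.

28


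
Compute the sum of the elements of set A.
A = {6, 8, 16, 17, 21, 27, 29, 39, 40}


Set A = {6, 8, 16, 17, 21, 27, 29, 39, 40}
Sum = 6 + 8 + 16 + 17 + 21 + 27 + 29 + 39 + 40 = 203

203


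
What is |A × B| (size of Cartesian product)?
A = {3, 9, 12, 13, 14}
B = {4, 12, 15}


Set A = {3, 9, 12, 13, 14} has 5 elements.
Set B = {4, 12, 15} has 3 elements.
|A × B| = |A| × |B| = 5 × 3 = 15

15


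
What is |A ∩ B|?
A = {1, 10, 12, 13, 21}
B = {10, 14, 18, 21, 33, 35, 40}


Set A = {1, 10, 12, 13, 21}
Set B = {10, 14, 18, 21, 33, 35, 40}
A ∩ B = {10, 21}
|A ∩ B| = 2

2


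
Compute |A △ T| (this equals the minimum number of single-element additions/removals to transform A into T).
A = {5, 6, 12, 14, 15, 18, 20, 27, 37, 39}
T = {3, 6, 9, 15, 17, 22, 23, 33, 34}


Set A = {5, 6, 12, 14, 15, 18, 20, 27, 37, 39}
Set T = {3, 6, 9, 15, 17, 22, 23, 33, 34}
Elements to remove from A (in A, not in T): {5, 12, 14, 18, 20, 27, 37, 39} → 8 removals
Elements to add to A (in T, not in A): {3, 9, 17, 22, 23, 33, 34} → 7 additions
Total edits = 8 + 7 = 15

15


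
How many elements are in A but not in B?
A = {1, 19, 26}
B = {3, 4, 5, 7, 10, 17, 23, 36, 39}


Set A = {1, 19, 26}
Set B = {3, 4, 5, 7, 10, 17, 23, 36, 39}
A \ B = {1, 19, 26}
|A \ B| = 3

3


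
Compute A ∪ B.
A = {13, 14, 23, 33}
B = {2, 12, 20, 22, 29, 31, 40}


Set A = {13, 14, 23, 33}
Set B = {2, 12, 20, 22, 29, 31, 40}
A ∪ B includes all elements in either set.
Elements from A: {13, 14, 23, 33}
Elements from B not already included: {2, 12, 20, 22, 29, 31, 40}
A ∪ B = {2, 12, 13, 14, 20, 22, 23, 29, 31, 33, 40}

{2, 12, 13, 14, 20, 22, 23, 29, 31, 33, 40}


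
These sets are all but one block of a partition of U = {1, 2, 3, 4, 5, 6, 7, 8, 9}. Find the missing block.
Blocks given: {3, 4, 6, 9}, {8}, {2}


U = {1, 2, 3, 4, 5, 6, 7, 8, 9}
Shown blocks: {3, 4, 6, 9}, {8}, {2}
A partition's blocks are pairwise disjoint and cover U, so the missing block = U \ (union of shown blocks).
Union of shown blocks: {2, 3, 4, 6, 8, 9}
Missing block = U \ (union) = {1, 5, 7}

{1, 5, 7}


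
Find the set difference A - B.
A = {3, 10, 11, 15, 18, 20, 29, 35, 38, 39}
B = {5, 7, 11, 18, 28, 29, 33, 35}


Set A = {3, 10, 11, 15, 18, 20, 29, 35, 38, 39}
Set B = {5, 7, 11, 18, 28, 29, 33, 35}
A \ B includes elements in A that are not in B.
Check each element of A:
3 (not in B, keep), 10 (not in B, keep), 11 (in B, remove), 15 (not in B, keep), 18 (in B, remove), 20 (not in B, keep), 29 (in B, remove), 35 (in B, remove), 38 (not in B, keep), 39 (not in B, keep)
A \ B = {3, 10, 15, 20, 38, 39}

{3, 10, 15, 20, 38, 39}


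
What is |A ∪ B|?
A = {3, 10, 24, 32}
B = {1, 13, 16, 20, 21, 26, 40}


Set A = {3, 10, 24, 32}, |A| = 4
Set B = {1, 13, 16, 20, 21, 26, 40}, |B| = 7
A ∩ B = {}, |A ∩ B| = 0
|A ∪ B| = |A| + |B| - |A ∩ B| = 4 + 7 - 0 = 11

11


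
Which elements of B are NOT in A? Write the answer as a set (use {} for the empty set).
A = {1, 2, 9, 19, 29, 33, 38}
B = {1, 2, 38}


Set A = {1, 2, 9, 19, 29, 33, 38}
Set B = {1, 2, 38}
Check each element of B against A:
1 ∈ A, 2 ∈ A, 38 ∈ A
Elements of B not in A: {}

{}


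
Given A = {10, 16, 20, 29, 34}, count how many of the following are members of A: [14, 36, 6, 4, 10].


Set A = {10, 16, 20, 29, 34}
Candidates: [14, 36, 6, 4, 10]
Check each candidate:
14 ∉ A, 36 ∉ A, 6 ∉ A, 4 ∉ A, 10 ∈ A
Count of candidates in A: 1

1


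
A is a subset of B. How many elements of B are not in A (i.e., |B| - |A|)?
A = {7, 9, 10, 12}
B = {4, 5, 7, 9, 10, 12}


Set A = {7, 9, 10, 12}, |A| = 4
Set B = {4, 5, 7, 9, 10, 12}, |B| = 6
Since A ⊆ B: B \ A = {4, 5}
|B| - |A| = 6 - 4 = 2

2


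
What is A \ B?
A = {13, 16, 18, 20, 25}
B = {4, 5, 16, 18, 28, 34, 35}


Set A = {13, 16, 18, 20, 25}
Set B = {4, 5, 16, 18, 28, 34, 35}
A \ B includes elements in A that are not in B.
Check each element of A:
13 (not in B, keep), 16 (in B, remove), 18 (in B, remove), 20 (not in B, keep), 25 (not in B, keep)
A \ B = {13, 20, 25}

{13, 20, 25}


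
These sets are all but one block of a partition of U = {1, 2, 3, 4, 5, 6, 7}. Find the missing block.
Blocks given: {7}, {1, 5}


U = {1, 2, 3, 4, 5, 6, 7}
Shown blocks: {7}, {1, 5}
A partition's blocks are pairwise disjoint and cover U, so the missing block = U \ (union of shown blocks).
Union of shown blocks: {1, 5, 7}
Missing block = U \ (union) = {2, 3, 4, 6}

{2, 3, 4, 6}


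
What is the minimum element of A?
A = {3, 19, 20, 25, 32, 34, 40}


Set A = {3, 19, 20, 25, 32, 34, 40}
Elements in ascending order: 3, 19, 20, 25, 32, 34, 40
The smallest element is 3.

3


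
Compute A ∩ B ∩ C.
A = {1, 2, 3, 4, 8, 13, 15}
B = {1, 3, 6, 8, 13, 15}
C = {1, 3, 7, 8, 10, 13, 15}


Set A = {1, 2, 3, 4, 8, 13, 15}
Set B = {1, 3, 6, 8, 13, 15}
Set C = {1, 3, 7, 8, 10, 13, 15}
First, A ∩ B = {1, 3, 8, 13, 15}
Then, (A ∩ B) ∩ C = {1, 3, 8, 13, 15}

{1, 3, 8, 13, 15}


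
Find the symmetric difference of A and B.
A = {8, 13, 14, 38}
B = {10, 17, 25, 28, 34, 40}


Set A = {8, 13, 14, 38}
Set B = {10, 17, 25, 28, 34, 40}
A △ B = (A \ B) ∪ (B \ A)
Elements in A but not B: {8, 13, 14, 38}
Elements in B but not A: {10, 17, 25, 28, 34, 40}
A △ B = {8, 10, 13, 14, 17, 25, 28, 34, 38, 40}

{8, 10, 13, 14, 17, 25, 28, 34, 38, 40}


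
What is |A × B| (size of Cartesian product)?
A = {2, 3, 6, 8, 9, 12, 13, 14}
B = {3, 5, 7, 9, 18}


Set A = {2, 3, 6, 8, 9, 12, 13, 14} has 8 elements.
Set B = {3, 5, 7, 9, 18} has 5 elements.
|A × B| = |A| × |B| = 8 × 5 = 40

40


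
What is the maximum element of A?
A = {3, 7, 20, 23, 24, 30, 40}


Set A = {3, 7, 20, 23, 24, 30, 40}
Elements in ascending order: 3, 7, 20, 23, 24, 30, 40
The largest element is 40.

40


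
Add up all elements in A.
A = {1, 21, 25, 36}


Set A = {1, 21, 25, 36}
Sum = 1 + 21 + 25 + 36 = 83

83


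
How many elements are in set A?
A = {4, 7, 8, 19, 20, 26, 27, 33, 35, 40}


Set A = {4, 7, 8, 19, 20, 26, 27, 33, 35, 40}
Listing elements: 4, 7, 8, 19, 20, 26, 27, 33, 35, 40
Counting: 10 elements
|A| = 10

10


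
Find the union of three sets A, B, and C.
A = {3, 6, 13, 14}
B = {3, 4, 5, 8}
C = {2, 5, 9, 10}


Set A = {3, 6, 13, 14}
Set B = {3, 4, 5, 8}
Set C = {2, 5, 9, 10}
First, A ∪ B = {3, 4, 5, 6, 8, 13, 14}
Then, (A ∪ B) ∪ C = {2, 3, 4, 5, 6, 8, 9, 10, 13, 14}

{2, 3, 4, 5, 6, 8, 9, 10, 13, 14}


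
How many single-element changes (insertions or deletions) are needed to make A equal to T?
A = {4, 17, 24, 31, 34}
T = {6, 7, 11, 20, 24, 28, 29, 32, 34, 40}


Set A = {4, 17, 24, 31, 34}
Set T = {6, 7, 11, 20, 24, 28, 29, 32, 34, 40}
Elements to remove from A (in A, not in T): {4, 17, 31} → 3 removals
Elements to add to A (in T, not in A): {6, 7, 11, 20, 28, 29, 32, 40} → 8 additions
Total edits = 3 + 8 = 11

11


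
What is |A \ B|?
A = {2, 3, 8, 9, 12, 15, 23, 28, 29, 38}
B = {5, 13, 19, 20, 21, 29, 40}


Set A = {2, 3, 8, 9, 12, 15, 23, 28, 29, 38}
Set B = {5, 13, 19, 20, 21, 29, 40}
A \ B = {2, 3, 8, 9, 12, 15, 23, 28, 38}
|A \ B| = 9

9


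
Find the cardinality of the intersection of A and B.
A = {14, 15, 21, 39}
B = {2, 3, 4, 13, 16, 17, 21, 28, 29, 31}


Set A = {14, 15, 21, 39}
Set B = {2, 3, 4, 13, 16, 17, 21, 28, 29, 31}
A ∩ B = {21}
|A ∩ B| = 1

1


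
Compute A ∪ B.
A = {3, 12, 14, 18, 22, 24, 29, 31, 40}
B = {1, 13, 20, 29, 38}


Set A = {3, 12, 14, 18, 22, 24, 29, 31, 40}
Set B = {1, 13, 20, 29, 38}
A ∪ B includes all elements in either set.
Elements from A: {3, 12, 14, 18, 22, 24, 29, 31, 40}
Elements from B not already included: {1, 13, 20, 38}
A ∪ B = {1, 3, 12, 13, 14, 18, 20, 22, 24, 29, 31, 38, 40}

{1, 3, 12, 13, 14, 18, 20, 22, 24, 29, 31, 38, 40}


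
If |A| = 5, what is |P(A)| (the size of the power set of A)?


The set has 5 elements.
The power set contains all possible subsets.
|P(A)| = 2^|A| = 2^5 = 32

32


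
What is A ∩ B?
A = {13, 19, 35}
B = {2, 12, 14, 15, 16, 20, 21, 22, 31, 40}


Set A = {13, 19, 35}
Set B = {2, 12, 14, 15, 16, 20, 21, 22, 31, 40}
A ∩ B includes only elements in both sets.
Check each element of A against B:
13 ✗, 19 ✗, 35 ✗
A ∩ B = {}

{}


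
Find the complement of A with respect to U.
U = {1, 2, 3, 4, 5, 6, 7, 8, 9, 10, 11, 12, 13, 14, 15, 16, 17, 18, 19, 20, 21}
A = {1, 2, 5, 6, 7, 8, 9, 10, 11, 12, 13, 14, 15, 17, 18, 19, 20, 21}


Universal set U = {1, 2, 3, 4, 5, 6, 7, 8, 9, 10, 11, 12, 13, 14, 15, 16, 17, 18, 19, 20, 21}
Set A = {1, 2, 5, 6, 7, 8, 9, 10, 11, 12, 13, 14, 15, 17, 18, 19, 20, 21}
A' = U \ A = elements in U but not in A
Checking each element of U:
1 (in A, exclude), 2 (in A, exclude), 3 (not in A, include), 4 (not in A, include), 5 (in A, exclude), 6 (in A, exclude), 7 (in A, exclude), 8 (in A, exclude), 9 (in A, exclude), 10 (in A, exclude), 11 (in A, exclude), 12 (in A, exclude), 13 (in A, exclude), 14 (in A, exclude), 15 (in A, exclude), 16 (not in A, include), 17 (in A, exclude), 18 (in A, exclude), 19 (in A, exclude), 20 (in A, exclude), 21 (in A, exclude)
A' = {3, 4, 16}

{3, 4, 16}


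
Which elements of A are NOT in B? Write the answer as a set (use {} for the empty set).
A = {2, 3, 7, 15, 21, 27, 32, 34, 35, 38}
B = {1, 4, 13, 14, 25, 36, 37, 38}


Set A = {2, 3, 7, 15, 21, 27, 32, 34, 35, 38}
Set B = {1, 4, 13, 14, 25, 36, 37, 38}
Check each element of A against B:
2 ∉ B (include), 3 ∉ B (include), 7 ∉ B (include), 15 ∉ B (include), 21 ∉ B (include), 27 ∉ B (include), 32 ∉ B (include), 34 ∉ B (include), 35 ∉ B (include), 38 ∈ B
Elements of A not in B: {2, 3, 7, 15, 21, 27, 32, 34, 35}

{2, 3, 7, 15, 21, 27, 32, 34, 35}


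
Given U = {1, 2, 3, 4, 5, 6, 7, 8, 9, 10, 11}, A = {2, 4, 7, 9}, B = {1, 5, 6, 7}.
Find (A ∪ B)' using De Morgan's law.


U = {1, 2, 3, 4, 5, 6, 7, 8, 9, 10, 11}
A = {2, 4, 7, 9}, B = {1, 5, 6, 7}
A ∪ B = {1, 2, 4, 5, 6, 7, 9}
(A ∪ B)' = U \ (A ∪ B) = {3, 8, 10, 11}
Verification via A' ∩ B': A' = {1, 3, 5, 6, 8, 10, 11}, B' = {2, 3, 4, 8, 9, 10, 11}
A' ∩ B' = {3, 8, 10, 11} ✓

{3, 8, 10, 11}


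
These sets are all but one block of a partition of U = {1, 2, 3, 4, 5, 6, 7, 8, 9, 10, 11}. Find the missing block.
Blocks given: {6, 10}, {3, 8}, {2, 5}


U = {1, 2, 3, 4, 5, 6, 7, 8, 9, 10, 11}
Shown blocks: {6, 10}, {3, 8}, {2, 5}
A partition's blocks are pairwise disjoint and cover U, so the missing block = U \ (union of shown blocks).
Union of shown blocks: {2, 3, 5, 6, 8, 10}
Missing block = U \ (union) = {1, 4, 7, 9, 11}

{1, 4, 7, 9, 11}


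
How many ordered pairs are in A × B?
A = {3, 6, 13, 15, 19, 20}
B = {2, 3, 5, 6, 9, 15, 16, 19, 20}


Set A = {3, 6, 13, 15, 19, 20} has 6 elements.
Set B = {2, 3, 5, 6, 9, 15, 16, 19, 20} has 9 elements.
|A × B| = |A| × |B| = 6 × 9 = 54

54


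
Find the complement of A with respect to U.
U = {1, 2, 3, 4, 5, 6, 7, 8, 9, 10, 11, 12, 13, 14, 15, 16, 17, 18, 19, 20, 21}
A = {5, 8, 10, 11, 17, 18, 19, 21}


Universal set U = {1, 2, 3, 4, 5, 6, 7, 8, 9, 10, 11, 12, 13, 14, 15, 16, 17, 18, 19, 20, 21}
Set A = {5, 8, 10, 11, 17, 18, 19, 21}
A' = U \ A = elements in U but not in A
Checking each element of U:
1 (not in A, include), 2 (not in A, include), 3 (not in A, include), 4 (not in A, include), 5 (in A, exclude), 6 (not in A, include), 7 (not in A, include), 8 (in A, exclude), 9 (not in A, include), 10 (in A, exclude), 11 (in A, exclude), 12 (not in A, include), 13 (not in A, include), 14 (not in A, include), 15 (not in A, include), 16 (not in A, include), 17 (in A, exclude), 18 (in A, exclude), 19 (in A, exclude), 20 (not in A, include), 21 (in A, exclude)
A' = {1, 2, 3, 4, 6, 7, 9, 12, 13, 14, 15, 16, 20}

{1, 2, 3, 4, 6, 7, 9, 12, 13, 14, 15, 16, 20}


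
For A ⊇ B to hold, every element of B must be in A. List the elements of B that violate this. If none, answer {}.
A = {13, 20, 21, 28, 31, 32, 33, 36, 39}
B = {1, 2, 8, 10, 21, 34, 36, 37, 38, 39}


Set A = {13, 20, 21, 28, 31, 32, 33, 36, 39}
Set B = {1, 2, 8, 10, 21, 34, 36, 37, 38, 39}
Check each element of B against A:
1 ∉ A (include), 2 ∉ A (include), 8 ∉ A (include), 10 ∉ A (include), 21 ∈ A, 34 ∉ A (include), 36 ∈ A, 37 ∉ A (include), 38 ∉ A (include), 39 ∈ A
Elements of B not in A: {1, 2, 8, 10, 34, 37, 38}

{1, 2, 8, 10, 34, 37, 38}


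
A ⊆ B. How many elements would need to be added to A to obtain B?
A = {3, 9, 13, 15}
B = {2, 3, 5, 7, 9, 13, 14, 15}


Set A = {3, 9, 13, 15}, |A| = 4
Set B = {2, 3, 5, 7, 9, 13, 14, 15}, |B| = 8
Since A ⊆ B: B \ A = {2, 5, 7, 14}
|B| - |A| = 8 - 4 = 4

4


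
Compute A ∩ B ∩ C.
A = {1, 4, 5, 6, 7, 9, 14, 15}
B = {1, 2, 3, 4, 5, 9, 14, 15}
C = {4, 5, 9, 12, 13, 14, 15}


Set A = {1, 4, 5, 6, 7, 9, 14, 15}
Set B = {1, 2, 3, 4, 5, 9, 14, 15}
Set C = {4, 5, 9, 12, 13, 14, 15}
First, A ∩ B = {1, 4, 5, 9, 14, 15}
Then, (A ∩ B) ∩ C = {4, 5, 9, 14, 15}

{4, 5, 9, 14, 15}


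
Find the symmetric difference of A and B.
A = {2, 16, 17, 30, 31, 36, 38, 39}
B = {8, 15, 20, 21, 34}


Set A = {2, 16, 17, 30, 31, 36, 38, 39}
Set B = {8, 15, 20, 21, 34}
A △ B = (A \ B) ∪ (B \ A)
Elements in A but not B: {2, 16, 17, 30, 31, 36, 38, 39}
Elements in B but not A: {8, 15, 20, 21, 34}
A △ B = {2, 8, 15, 16, 17, 20, 21, 30, 31, 34, 36, 38, 39}

{2, 8, 15, 16, 17, 20, 21, 30, 31, 34, 36, 38, 39}


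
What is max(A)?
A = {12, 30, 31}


Set A = {12, 30, 31}
Elements in ascending order: 12, 30, 31
The largest element is 31.

31


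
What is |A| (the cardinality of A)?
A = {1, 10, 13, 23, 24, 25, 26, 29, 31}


Set A = {1, 10, 13, 23, 24, 25, 26, 29, 31}
Listing elements: 1, 10, 13, 23, 24, 25, 26, 29, 31
Counting: 9 elements
|A| = 9

9


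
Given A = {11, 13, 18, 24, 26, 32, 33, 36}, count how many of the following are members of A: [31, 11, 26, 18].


Set A = {11, 13, 18, 24, 26, 32, 33, 36}
Candidates: [31, 11, 26, 18]
Check each candidate:
31 ∉ A, 11 ∈ A, 26 ∈ A, 18 ∈ A
Count of candidates in A: 3

3


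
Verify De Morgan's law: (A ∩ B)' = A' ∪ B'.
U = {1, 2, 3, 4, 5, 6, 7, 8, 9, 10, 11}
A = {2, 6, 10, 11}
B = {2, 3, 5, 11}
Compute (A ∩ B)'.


U = {1, 2, 3, 4, 5, 6, 7, 8, 9, 10, 11}
A = {2, 6, 10, 11}, B = {2, 3, 5, 11}
A ∩ B = {2, 11}
(A ∩ B)' = U \ (A ∩ B) = {1, 3, 4, 5, 6, 7, 8, 9, 10}
Verification via A' ∪ B': A' = {1, 3, 4, 5, 7, 8, 9}, B' = {1, 4, 6, 7, 8, 9, 10}
A' ∪ B' = {1, 3, 4, 5, 6, 7, 8, 9, 10} ✓

{1, 3, 4, 5, 6, 7, 8, 9, 10}


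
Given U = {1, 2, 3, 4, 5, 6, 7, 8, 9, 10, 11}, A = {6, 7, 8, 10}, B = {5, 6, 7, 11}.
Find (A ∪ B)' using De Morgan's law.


U = {1, 2, 3, 4, 5, 6, 7, 8, 9, 10, 11}
A = {6, 7, 8, 10}, B = {5, 6, 7, 11}
A ∪ B = {5, 6, 7, 8, 10, 11}
(A ∪ B)' = U \ (A ∪ B) = {1, 2, 3, 4, 9}
Verification via A' ∩ B': A' = {1, 2, 3, 4, 5, 9, 11}, B' = {1, 2, 3, 4, 8, 9, 10}
A' ∩ B' = {1, 2, 3, 4, 9} ✓

{1, 2, 3, 4, 9}


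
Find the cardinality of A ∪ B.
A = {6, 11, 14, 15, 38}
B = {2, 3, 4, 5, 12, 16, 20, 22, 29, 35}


Set A = {6, 11, 14, 15, 38}, |A| = 5
Set B = {2, 3, 4, 5, 12, 16, 20, 22, 29, 35}, |B| = 10
A ∩ B = {}, |A ∩ B| = 0
|A ∪ B| = |A| + |B| - |A ∩ B| = 5 + 10 - 0 = 15

15


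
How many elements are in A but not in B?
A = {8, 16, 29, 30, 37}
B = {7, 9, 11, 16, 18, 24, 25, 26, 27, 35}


Set A = {8, 16, 29, 30, 37}
Set B = {7, 9, 11, 16, 18, 24, 25, 26, 27, 35}
A \ B = {8, 29, 30, 37}
|A \ B| = 4

4


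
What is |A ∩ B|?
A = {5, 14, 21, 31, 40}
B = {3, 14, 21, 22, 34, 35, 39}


Set A = {5, 14, 21, 31, 40}
Set B = {3, 14, 21, 22, 34, 35, 39}
A ∩ B = {14, 21}
|A ∩ B| = 2

2


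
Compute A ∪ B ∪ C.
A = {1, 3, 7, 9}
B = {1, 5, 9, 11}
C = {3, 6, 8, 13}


Set A = {1, 3, 7, 9}
Set B = {1, 5, 9, 11}
Set C = {3, 6, 8, 13}
First, A ∪ B = {1, 3, 5, 7, 9, 11}
Then, (A ∪ B) ∪ C = {1, 3, 5, 6, 7, 8, 9, 11, 13}

{1, 3, 5, 6, 7, 8, 9, 11, 13}


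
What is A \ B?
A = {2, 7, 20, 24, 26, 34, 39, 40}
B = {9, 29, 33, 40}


Set A = {2, 7, 20, 24, 26, 34, 39, 40}
Set B = {9, 29, 33, 40}
A \ B includes elements in A that are not in B.
Check each element of A:
2 (not in B, keep), 7 (not in B, keep), 20 (not in B, keep), 24 (not in B, keep), 26 (not in B, keep), 34 (not in B, keep), 39 (not in B, keep), 40 (in B, remove)
A \ B = {2, 7, 20, 24, 26, 34, 39}

{2, 7, 20, 24, 26, 34, 39}


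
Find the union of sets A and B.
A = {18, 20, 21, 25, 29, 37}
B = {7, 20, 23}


Set A = {18, 20, 21, 25, 29, 37}
Set B = {7, 20, 23}
A ∪ B includes all elements in either set.
Elements from A: {18, 20, 21, 25, 29, 37}
Elements from B not already included: {7, 23}
A ∪ B = {7, 18, 20, 21, 23, 25, 29, 37}

{7, 18, 20, 21, 23, 25, 29, 37}


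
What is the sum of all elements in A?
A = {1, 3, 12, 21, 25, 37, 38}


Set A = {1, 3, 12, 21, 25, 37, 38}
Sum = 1 + 3 + 12 + 21 + 25 + 37 + 38 = 137

137


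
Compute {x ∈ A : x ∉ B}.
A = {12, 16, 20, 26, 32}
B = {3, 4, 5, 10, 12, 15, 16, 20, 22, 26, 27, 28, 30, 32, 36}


Set A = {12, 16, 20, 26, 32}
Set B = {3, 4, 5, 10, 12, 15, 16, 20, 22, 26, 27, 28, 30, 32, 36}
Check each element of A against B:
12 ∈ B, 16 ∈ B, 20 ∈ B, 26 ∈ B, 32 ∈ B
Elements of A not in B: {}

{}


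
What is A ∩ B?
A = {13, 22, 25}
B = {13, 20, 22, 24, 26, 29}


Set A = {13, 22, 25}
Set B = {13, 20, 22, 24, 26, 29}
A ∩ B includes only elements in both sets.
Check each element of A against B:
13 ✓, 22 ✓, 25 ✗
A ∩ B = {13, 22}

{13, 22}


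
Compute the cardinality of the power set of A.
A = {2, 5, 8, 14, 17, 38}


Set A = {2, 5, 8, 14, 17, 38}
|A| = 6
The power set P(A) contains all subsets of A.
|P(A)| = 2^|A| = 2^6 = 64

64


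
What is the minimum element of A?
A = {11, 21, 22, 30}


Set A = {11, 21, 22, 30}
Elements in ascending order: 11, 21, 22, 30
The smallest element is 11.

11
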